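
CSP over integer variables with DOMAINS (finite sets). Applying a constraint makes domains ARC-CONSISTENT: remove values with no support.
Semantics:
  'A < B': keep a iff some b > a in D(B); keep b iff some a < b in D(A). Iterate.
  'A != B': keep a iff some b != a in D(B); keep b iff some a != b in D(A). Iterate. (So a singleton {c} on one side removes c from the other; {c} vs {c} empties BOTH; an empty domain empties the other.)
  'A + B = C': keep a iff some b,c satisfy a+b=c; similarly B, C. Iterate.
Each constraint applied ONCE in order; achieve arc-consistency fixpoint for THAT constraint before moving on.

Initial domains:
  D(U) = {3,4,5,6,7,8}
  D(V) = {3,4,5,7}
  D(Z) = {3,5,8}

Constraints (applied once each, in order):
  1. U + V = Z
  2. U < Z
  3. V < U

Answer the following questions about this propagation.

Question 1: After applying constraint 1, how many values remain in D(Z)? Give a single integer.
Constraint 1 (U + V = Z) on D(U)={3,4,5,6,7,8} D(V)={3,4,5,7} D(Z)={3,5,8}: U {3,4,5,6,7,8}->{3,4,5}; V {3,4,5,7}->{3,4,5}; Z {3,5,8}->{8}
So after constraint 1: D(Z)={8}, size = 1

Answer: 1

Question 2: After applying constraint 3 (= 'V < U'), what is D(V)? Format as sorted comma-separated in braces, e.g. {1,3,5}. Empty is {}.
Constraint 1 (U + V = Z) on D(U)={3,4,5,6,7,8} D(V)={3,4,5,7} D(Z)={3,5,8}: U {3,4,5,6,7,8}->{3,4,5}; V {3,4,5,7}->{3,4,5}; Z {3,5,8}->{8}
Constraint 2 (U < Z) on D(U)={3,4,5} D(Z)={8}: no change
Constraint 3 (V < U) on D(V)={3,4,5} D(U)={3,4,5}: V {3,4,5}->{3,4}; U {3,4,5}->{4,5}
So after constraint 3: D(V) = {3,4}

Answer: {3,4}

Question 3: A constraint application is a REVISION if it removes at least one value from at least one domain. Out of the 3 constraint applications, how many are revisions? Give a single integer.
Answer: 2

Derivation:
Constraint 1 (U + V = Z) on D(U)={3,4,5,6,7,8} D(V)={3,4,5,7} D(Z)={3,5,8}: U {3,4,5,6,7,8}->{3,4,5}; V {3,4,5,7}->{3,4,5}; Z {3,5,8}->{8} => REVISION
Constraint 2 (U < Z) on D(U)={3,4,5} D(Z)={8}: no change => not a revision
Constraint 3 (V < U) on D(V)={3,4,5} D(U)={3,4,5}: V {3,4,5}->{3,4}; U {3,4,5}->{4,5} => REVISION
Total revisions = 2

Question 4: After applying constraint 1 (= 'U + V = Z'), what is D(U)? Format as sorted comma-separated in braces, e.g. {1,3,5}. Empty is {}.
Answer: {3,4,5}

Derivation:
Constraint 1 (U + V = Z) on D(U)={3,4,5,6,7,8} D(V)={3,4,5,7} D(Z)={3,5,8}: U {3,4,5,6,7,8}->{3,4,5}; V {3,4,5,7}->{3,4,5}; Z {3,5,8}->{8}
So after constraint 1: D(U) = {3,4,5}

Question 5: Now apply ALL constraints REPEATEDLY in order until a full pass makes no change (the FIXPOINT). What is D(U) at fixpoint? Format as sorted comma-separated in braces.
Answer: {4,5}

Derivation:
pass 0 (initial): D(U)={3,4,5,6,7,8}
pass 1: U {3,4,5,6,7,8}->{4,5}; V {3,4,5,7}->{3,4}; Z {3,5,8}->{8}
pass 2: no change
Fixpoint after 2 passes: D(U) = {4,5}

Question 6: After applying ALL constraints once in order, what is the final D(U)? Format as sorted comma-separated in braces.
Answer: {4,5}

Derivation:
Constraint 1 (U + V = Z) on D(U)={3,4,5,6,7,8} D(V)={3,4,5,7} D(Z)={3,5,8}: U {3,4,5,6,7,8}->{3,4,5}; V {3,4,5,7}->{3,4,5}; Z {3,5,8}->{8}
Constraint 2 (U < Z) on D(U)={3,4,5} D(Z)={8}: no change
Constraint 3 (V < U) on D(V)={3,4,5} D(U)={3,4,5}: V {3,4,5}->{3,4}; U {3,4,5}->{4,5}
So after all 3 constraints: D(U) = {4,5}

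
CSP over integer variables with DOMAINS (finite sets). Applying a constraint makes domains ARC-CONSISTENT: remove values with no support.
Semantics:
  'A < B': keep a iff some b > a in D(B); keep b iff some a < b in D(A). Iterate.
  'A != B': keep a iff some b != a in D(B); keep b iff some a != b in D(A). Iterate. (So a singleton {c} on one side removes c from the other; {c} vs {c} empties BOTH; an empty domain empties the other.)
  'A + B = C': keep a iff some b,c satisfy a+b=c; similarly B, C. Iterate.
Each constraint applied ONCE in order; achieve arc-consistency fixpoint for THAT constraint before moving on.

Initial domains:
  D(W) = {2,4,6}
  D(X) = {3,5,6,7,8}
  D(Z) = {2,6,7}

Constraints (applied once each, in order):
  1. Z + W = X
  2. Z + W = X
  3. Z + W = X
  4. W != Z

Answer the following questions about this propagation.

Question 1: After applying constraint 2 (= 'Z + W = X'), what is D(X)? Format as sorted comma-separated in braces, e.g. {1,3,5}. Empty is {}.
Answer: {6,8}

Derivation:
Constraint 1 (Z + W = X) on D(Z)={2,6,7} D(W)={2,4,6} D(X)={3,5,6,7,8}: Z {2,6,7}->{2,6}; X {3,5,6,7,8}->{6,8}
Constraint 2 (Z + W = X) on D(Z)={2,6} D(W)={2,4,6} D(X)={6,8}: no change
So after constraint 2: D(X) = {6,8}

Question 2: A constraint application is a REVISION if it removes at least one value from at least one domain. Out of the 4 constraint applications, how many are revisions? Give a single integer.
Constraint 1 (Z + W = X) on D(Z)={2,6,7} D(W)={2,4,6} D(X)={3,5,6,7,8}: Z {2,6,7}->{2,6}; X {3,5,6,7,8}->{6,8} => REVISION
Constraint 2 (Z + W = X) on D(Z)={2,6} D(W)={2,4,6} D(X)={6,8}: no change => not a revision
Constraint 3 (Z + W = X) on D(Z)={2,6} D(W)={2,4,6} D(X)={6,8}: no change => not a revision
Constraint 4 (W != Z) on D(W)={2,4,6} D(Z)={2,6}: no change => not a revision
Total revisions = 1

Answer: 1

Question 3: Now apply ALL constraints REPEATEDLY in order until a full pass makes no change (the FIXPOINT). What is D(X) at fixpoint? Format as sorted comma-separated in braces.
Answer: {6,8}

Derivation:
pass 0 (initial): D(X)={3,5,6,7,8}
pass 1: X {3,5,6,7,8}->{6,8}; Z {2,6,7}->{2,6}
pass 2: no change
Fixpoint after 2 passes: D(X) = {6,8}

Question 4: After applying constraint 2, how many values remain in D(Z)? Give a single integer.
Constraint 1 (Z + W = X) on D(Z)={2,6,7} D(W)={2,4,6} D(X)={3,5,6,7,8}: Z {2,6,7}->{2,6}; X {3,5,6,7,8}->{6,8}
Constraint 2 (Z + W = X) on D(Z)={2,6} D(W)={2,4,6} D(X)={6,8}: no change
So after constraint 2: D(Z)={2,6}, size = 2

Answer: 2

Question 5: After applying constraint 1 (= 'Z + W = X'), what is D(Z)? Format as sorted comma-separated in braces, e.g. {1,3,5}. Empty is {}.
Answer: {2,6}

Derivation:
Constraint 1 (Z + W = X) on D(Z)={2,6,7} D(W)={2,4,6} D(X)={3,5,6,7,8}: Z {2,6,7}->{2,6}; X {3,5,6,7,8}->{6,8}
So after constraint 1: D(Z) = {2,6}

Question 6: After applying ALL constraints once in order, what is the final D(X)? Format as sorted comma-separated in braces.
Constraint 1 (Z + W = X) on D(Z)={2,6,7} D(W)={2,4,6} D(X)={3,5,6,7,8}: Z {2,6,7}->{2,6}; X {3,5,6,7,8}->{6,8}
Constraint 2 (Z + W = X) on D(Z)={2,6} D(W)={2,4,6} D(X)={6,8}: no change
Constraint 3 (Z + W = X) on D(Z)={2,6} D(W)={2,4,6} D(X)={6,8}: no change
Constraint 4 (W != Z) on D(W)={2,4,6} D(Z)={2,6}: no change
So after all 4 constraints: D(X) = {6,8}

Answer: {6,8}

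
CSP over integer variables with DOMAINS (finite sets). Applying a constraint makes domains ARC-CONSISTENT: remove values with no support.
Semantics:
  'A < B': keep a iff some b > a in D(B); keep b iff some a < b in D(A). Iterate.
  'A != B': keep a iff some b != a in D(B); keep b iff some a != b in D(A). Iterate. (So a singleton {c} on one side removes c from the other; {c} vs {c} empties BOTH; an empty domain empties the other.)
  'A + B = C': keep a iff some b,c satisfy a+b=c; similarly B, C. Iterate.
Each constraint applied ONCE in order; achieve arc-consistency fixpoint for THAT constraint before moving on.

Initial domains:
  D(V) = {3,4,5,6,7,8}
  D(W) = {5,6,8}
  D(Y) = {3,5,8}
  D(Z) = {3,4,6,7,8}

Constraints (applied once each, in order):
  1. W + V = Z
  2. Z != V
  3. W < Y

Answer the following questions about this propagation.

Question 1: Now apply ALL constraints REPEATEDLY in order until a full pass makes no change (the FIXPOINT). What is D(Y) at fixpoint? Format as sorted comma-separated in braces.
pass 0 (initial): D(Y)={3,5,8}
pass 1: V {3,4,5,6,7,8}->{3}; W {5,6,8}->{5}; Y {3,5,8}->{8}; Z {3,4,6,7,8}->{8}
pass 2: no change
Fixpoint after 2 passes: D(Y) = {8}

Answer: {8}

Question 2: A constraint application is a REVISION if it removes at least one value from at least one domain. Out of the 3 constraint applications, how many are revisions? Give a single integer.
Constraint 1 (W + V = Z) on D(W)={5,6,8} D(V)={3,4,5,6,7,8} D(Z)={3,4,6,7,8}: W {5,6,8}->{5}; V {3,4,5,6,7,8}->{3}; Z {3,4,6,7,8}->{8} => REVISION
Constraint 2 (Z != V) on D(Z)={8} D(V)={3}: no change => not a revision
Constraint 3 (W < Y) on D(W)={5} D(Y)={3,5,8}: Y {3,5,8}->{8} => REVISION
Total revisions = 2

Answer: 2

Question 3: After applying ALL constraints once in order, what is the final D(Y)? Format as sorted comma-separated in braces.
Constraint 1 (W + V = Z) on D(W)={5,6,8} D(V)={3,4,5,6,7,8} D(Z)={3,4,6,7,8}: W {5,6,8}->{5}; V {3,4,5,6,7,8}->{3}; Z {3,4,6,7,8}->{8}
Constraint 2 (Z != V) on D(Z)={8} D(V)={3}: no change
Constraint 3 (W < Y) on D(W)={5} D(Y)={3,5,8}: Y {3,5,8}->{8}
So after all 3 constraints: D(Y) = {8}

Answer: {8}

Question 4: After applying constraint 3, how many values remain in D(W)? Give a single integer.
Constraint 1 (W + V = Z) on D(W)={5,6,8} D(V)={3,4,5,6,7,8} D(Z)={3,4,6,7,8}: W {5,6,8}->{5}; V {3,4,5,6,7,8}->{3}; Z {3,4,6,7,8}->{8}
Constraint 2 (Z != V) on D(Z)={8} D(V)={3}: no change
Constraint 3 (W < Y) on D(W)={5} D(Y)={3,5,8}: Y {3,5,8}->{8}
So after constraint 3: D(W)={5}, size = 1

Answer: 1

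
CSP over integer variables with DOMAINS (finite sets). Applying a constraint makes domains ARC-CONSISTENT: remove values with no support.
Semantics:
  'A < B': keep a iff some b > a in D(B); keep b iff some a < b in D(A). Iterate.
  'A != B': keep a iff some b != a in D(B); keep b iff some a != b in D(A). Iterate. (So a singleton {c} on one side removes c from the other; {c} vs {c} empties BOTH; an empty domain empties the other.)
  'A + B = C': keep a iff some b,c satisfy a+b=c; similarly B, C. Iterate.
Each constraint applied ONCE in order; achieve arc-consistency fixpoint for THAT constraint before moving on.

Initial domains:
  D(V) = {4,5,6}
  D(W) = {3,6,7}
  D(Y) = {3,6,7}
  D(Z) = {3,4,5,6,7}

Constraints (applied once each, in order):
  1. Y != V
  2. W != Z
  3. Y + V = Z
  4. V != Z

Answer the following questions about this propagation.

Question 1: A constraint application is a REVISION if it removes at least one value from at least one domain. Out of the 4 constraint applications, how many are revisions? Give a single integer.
Constraint 1 (Y != V) on D(Y)={3,6,7} D(V)={4,5,6}: no change => not a revision
Constraint 2 (W != Z) on D(W)={3,6,7} D(Z)={3,4,5,6,7}: no change => not a revision
Constraint 3 (Y + V = Z) on D(Y)={3,6,7} D(V)={4,5,6} D(Z)={3,4,5,6,7}: Y {3,6,7}->{3}; V {4,5,6}->{4}; Z {3,4,5,6,7}->{7} => REVISION
Constraint 4 (V != Z) on D(V)={4} D(Z)={7}: no change => not a revision
Total revisions = 1

Answer: 1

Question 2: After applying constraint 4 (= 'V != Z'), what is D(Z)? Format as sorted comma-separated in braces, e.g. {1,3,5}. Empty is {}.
Answer: {7}

Derivation:
Constraint 1 (Y != V) on D(Y)={3,6,7} D(V)={4,5,6}: no change
Constraint 2 (W != Z) on D(W)={3,6,7} D(Z)={3,4,5,6,7}: no change
Constraint 3 (Y + V = Z) on D(Y)={3,6,7} D(V)={4,5,6} D(Z)={3,4,5,6,7}: Y {3,6,7}->{3}; V {4,5,6}->{4}; Z {3,4,5,6,7}->{7}
Constraint 4 (V != Z) on D(V)={4} D(Z)={7}: no change
So after constraint 4: D(Z) = {7}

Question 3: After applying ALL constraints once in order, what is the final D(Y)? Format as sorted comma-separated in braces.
Answer: {3}

Derivation:
Constraint 1 (Y != V) on D(Y)={3,6,7} D(V)={4,5,6}: no change
Constraint 2 (W != Z) on D(W)={3,6,7} D(Z)={3,4,5,6,7}: no change
Constraint 3 (Y + V = Z) on D(Y)={3,6,7} D(V)={4,5,6} D(Z)={3,4,5,6,7}: Y {3,6,7}->{3}; V {4,5,6}->{4}; Z {3,4,5,6,7}->{7}
Constraint 4 (V != Z) on D(V)={4} D(Z)={7}: no change
So after all 4 constraints: D(Y) = {3}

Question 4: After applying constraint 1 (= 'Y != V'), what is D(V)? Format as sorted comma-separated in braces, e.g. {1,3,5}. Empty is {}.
Constraint 1 (Y != V) on D(Y)={3,6,7} D(V)={4,5,6}: no change
So after constraint 1: D(V) = {4,5,6}

Answer: {4,5,6}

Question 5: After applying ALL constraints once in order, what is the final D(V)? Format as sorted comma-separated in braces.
Constraint 1 (Y != V) on D(Y)={3,6,7} D(V)={4,5,6}: no change
Constraint 2 (W != Z) on D(W)={3,6,7} D(Z)={3,4,5,6,7}: no change
Constraint 3 (Y + V = Z) on D(Y)={3,6,7} D(V)={4,5,6} D(Z)={3,4,5,6,7}: Y {3,6,7}->{3}; V {4,5,6}->{4}; Z {3,4,5,6,7}->{7}
Constraint 4 (V != Z) on D(V)={4} D(Z)={7}: no change
So after all 4 constraints: D(V) = {4}

Answer: {4}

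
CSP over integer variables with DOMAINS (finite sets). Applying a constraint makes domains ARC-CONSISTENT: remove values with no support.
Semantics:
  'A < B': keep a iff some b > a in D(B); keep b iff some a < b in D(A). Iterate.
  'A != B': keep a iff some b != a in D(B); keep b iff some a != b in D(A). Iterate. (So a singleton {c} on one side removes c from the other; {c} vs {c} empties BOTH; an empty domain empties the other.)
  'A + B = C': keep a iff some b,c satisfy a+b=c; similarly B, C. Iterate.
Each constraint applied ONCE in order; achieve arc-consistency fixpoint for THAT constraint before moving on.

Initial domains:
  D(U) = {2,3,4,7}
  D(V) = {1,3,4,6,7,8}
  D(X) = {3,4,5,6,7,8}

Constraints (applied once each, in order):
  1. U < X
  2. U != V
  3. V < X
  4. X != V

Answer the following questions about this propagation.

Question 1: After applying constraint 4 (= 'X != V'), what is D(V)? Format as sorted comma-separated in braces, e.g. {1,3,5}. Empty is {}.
Constraint 1 (U < X) on D(U)={2,3,4,7} D(X)={3,4,5,6,7,8}: no change
Constraint 2 (U != V) on D(U)={2,3,4,7} D(V)={1,3,4,6,7,8}: no change
Constraint 3 (V < X) on D(V)={1,3,4,6,7,8} D(X)={3,4,5,6,7,8}: V {1,3,4,6,7,8}->{1,3,4,6,7}
Constraint 4 (X != V) on D(X)={3,4,5,6,7,8} D(V)={1,3,4,6,7}: no change
So after constraint 4: D(V) = {1,3,4,6,7}

Answer: {1,3,4,6,7}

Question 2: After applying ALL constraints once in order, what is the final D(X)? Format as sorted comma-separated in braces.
Answer: {3,4,5,6,7,8}

Derivation:
Constraint 1 (U < X) on D(U)={2,3,4,7} D(X)={3,4,5,6,7,8}: no change
Constraint 2 (U != V) on D(U)={2,3,4,7} D(V)={1,3,4,6,7,8}: no change
Constraint 3 (V < X) on D(V)={1,3,4,6,7,8} D(X)={3,4,5,6,7,8}: V {1,3,4,6,7,8}->{1,3,4,6,7}
Constraint 4 (X != V) on D(X)={3,4,5,6,7,8} D(V)={1,3,4,6,7}: no change
So after all 4 constraints: D(X) = {3,4,5,6,7,8}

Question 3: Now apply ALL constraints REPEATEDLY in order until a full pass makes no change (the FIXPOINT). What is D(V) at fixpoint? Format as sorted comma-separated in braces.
Answer: {1,3,4,6,7}

Derivation:
pass 0 (initial): D(V)={1,3,4,6,7,8}
pass 1: V {1,3,4,6,7,8}->{1,3,4,6,7}
pass 2: no change
Fixpoint after 2 passes: D(V) = {1,3,4,6,7}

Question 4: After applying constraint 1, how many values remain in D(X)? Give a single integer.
Constraint 1 (U < X) on D(U)={2,3,4,7} D(X)={3,4,5,6,7,8}: no change
So after constraint 1: D(X)={3,4,5,6,7,8}, size = 6

Answer: 6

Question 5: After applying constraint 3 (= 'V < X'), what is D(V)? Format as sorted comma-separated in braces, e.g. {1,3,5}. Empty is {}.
Constraint 1 (U < X) on D(U)={2,3,4,7} D(X)={3,4,5,6,7,8}: no change
Constraint 2 (U != V) on D(U)={2,3,4,7} D(V)={1,3,4,6,7,8}: no change
Constraint 3 (V < X) on D(V)={1,3,4,6,7,8} D(X)={3,4,5,6,7,8}: V {1,3,4,6,7,8}->{1,3,4,6,7}
So after constraint 3: D(V) = {1,3,4,6,7}

Answer: {1,3,4,6,7}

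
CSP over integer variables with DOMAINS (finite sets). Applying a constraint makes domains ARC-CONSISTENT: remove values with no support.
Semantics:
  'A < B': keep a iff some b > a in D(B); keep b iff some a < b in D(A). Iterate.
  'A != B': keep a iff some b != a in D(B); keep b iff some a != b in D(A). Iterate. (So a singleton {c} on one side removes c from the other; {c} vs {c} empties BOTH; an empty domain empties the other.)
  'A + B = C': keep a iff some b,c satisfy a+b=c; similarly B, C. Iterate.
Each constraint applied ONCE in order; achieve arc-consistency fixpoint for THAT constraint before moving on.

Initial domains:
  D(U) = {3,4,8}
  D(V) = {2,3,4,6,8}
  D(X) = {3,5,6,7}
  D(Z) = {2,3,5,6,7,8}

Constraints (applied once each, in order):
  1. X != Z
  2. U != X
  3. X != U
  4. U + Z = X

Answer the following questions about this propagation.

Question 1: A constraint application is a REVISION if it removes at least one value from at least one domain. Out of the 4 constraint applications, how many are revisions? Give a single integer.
Constraint 1 (X != Z) on D(X)={3,5,6,7} D(Z)={2,3,5,6,7,8}: no change => not a revision
Constraint 2 (U != X) on D(U)={3,4,8} D(X)={3,5,6,7}: no change => not a revision
Constraint 3 (X != U) on D(X)={3,5,6,7} D(U)={3,4,8}: no change => not a revision
Constraint 4 (U + Z = X) on D(U)={3,4,8} D(Z)={2,3,5,6,7,8} D(X)={3,5,6,7}: U {3,4,8}->{3,4}; Z {2,3,5,6,7,8}->{2,3}; X {3,5,6,7}->{5,6,7} => REVISION
Total revisions = 1

Answer: 1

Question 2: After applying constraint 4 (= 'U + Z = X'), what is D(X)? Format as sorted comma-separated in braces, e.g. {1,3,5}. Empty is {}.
Answer: {5,6,7}

Derivation:
Constraint 1 (X != Z) on D(X)={3,5,6,7} D(Z)={2,3,5,6,7,8}: no change
Constraint 2 (U != X) on D(U)={3,4,8} D(X)={3,5,6,7}: no change
Constraint 3 (X != U) on D(X)={3,5,6,7} D(U)={3,4,8}: no change
Constraint 4 (U + Z = X) on D(U)={3,4,8} D(Z)={2,3,5,6,7,8} D(X)={3,5,6,7}: U {3,4,8}->{3,4}; Z {2,3,5,6,7,8}->{2,3}; X {3,5,6,7}->{5,6,7}
So after constraint 4: D(X) = {5,6,7}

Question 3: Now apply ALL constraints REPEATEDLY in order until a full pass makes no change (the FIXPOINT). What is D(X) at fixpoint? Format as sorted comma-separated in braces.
Answer: {5,6,7}

Derivation:
pass 0 (initial): D(X)={3,5,6,7}
pass 1: U {3,4,8}->{3,4}; X {3,5,6,7}->{5,6,7}; Z {2,3,5,6,7,8}->{2,3}
pass 2: no change
Fixpoint after 2 passes: D(X) = {5,6,7}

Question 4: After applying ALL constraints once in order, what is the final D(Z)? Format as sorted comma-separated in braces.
Answer: {2,3}

Derivation:
Constraint 1 (X != Z) on D(X)={3,5,6,7} D(Z)={2,3,5,6,7,8}: no change
Constraint 2 (U != X) on D(U)={3,4,8} D(X)={3,5,6,7}: no change
Constraint 3 (X != U) on D(X)={3,5,6,7} D(U)={3,4,8}: no change
Constraint 4 (U + Z = X) on D(U)={3,4,8} D(Z)={2,3,5,6,7,8} D(X)={3,5,6,7}: U {3,4,8}->{3,4}; Z {2,3,5,6,7,8}->{2,3}; X {3,5,6,7}->{5,6,7}
So after all 4 constraints: D(Z) = {2,3}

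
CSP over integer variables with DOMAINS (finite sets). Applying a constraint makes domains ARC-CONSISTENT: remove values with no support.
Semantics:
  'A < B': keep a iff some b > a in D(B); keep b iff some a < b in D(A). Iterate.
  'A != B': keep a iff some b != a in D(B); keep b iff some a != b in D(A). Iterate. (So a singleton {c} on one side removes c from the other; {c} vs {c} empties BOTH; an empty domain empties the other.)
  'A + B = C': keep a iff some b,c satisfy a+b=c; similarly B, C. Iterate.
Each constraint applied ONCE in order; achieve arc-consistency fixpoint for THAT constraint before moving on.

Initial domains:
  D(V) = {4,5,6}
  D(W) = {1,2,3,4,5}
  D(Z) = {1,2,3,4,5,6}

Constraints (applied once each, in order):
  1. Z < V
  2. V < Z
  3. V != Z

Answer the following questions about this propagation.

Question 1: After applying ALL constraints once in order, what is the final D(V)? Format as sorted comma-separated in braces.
Constraint 1 (Z < V) on D(Z)={1,2,3,4,5,6} D(V)={4,5,6}: Z {1,2,3,4,5,6}->{1,2,3,4,5}
Constraint 2 (V < Z) on D(V)={4,5,6} D(Z)={1,2,3,4,5}: V {4,5,6}->{4}; Z {1,2,3,4,5}->{5}
Constraint 3 (V != Z) on D(V)={4} D(Z)={5}: no change
So after all 3 constraints: D(V) = {4}

Answer: {4}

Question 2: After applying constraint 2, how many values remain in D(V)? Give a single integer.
Constraint 1 (Z < V) on D(Z)={1,2,3,4,5,6} D(V)={4,5,6}: Z {1,2,3,4,5,6}->{1,2,3,4,5}
Constraint 2 (V < Z) on D(V)={4,5,6} D(Z)={1,2,3,4,5}: V {4,5,6}->{4}; Z {1,2,3,4,5}->{5}
So after constraint 2: D(V)={4}, size = 1

Answer: 1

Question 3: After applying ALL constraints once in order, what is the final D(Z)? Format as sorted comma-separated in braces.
Answer: {5}

Derivation:
Constraint 1 (Z < V) on D(Z)={1,2,3,4,5,6} D(V)={4,5,6}: Z {1,2,3,4,5,6}->{1,2,3,4,5}
Constraint 2 (V < Z) on D(V)={4,5,6} D(Z)={1,2,3,4,5}: V {4,5,6}->{4}; Z {1,2,3,4,5}->{5}
Constraint 3 (V != Z) on D(V)={4} D(Z)={5}: no change
So after all 3 constraints: D(Z) = {5}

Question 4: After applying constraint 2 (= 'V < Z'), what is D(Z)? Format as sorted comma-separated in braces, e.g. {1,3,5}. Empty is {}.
Constraint 1 (Z < V) on D(Z)={1,2,3,4,5,6} D(V)={4,5,6}: Z {1,2,3,4,5,6}->{1,2,3,4,5}
Constraint 2 (V < Z) on D(V)={4,5,6} D(Z)={1,2,3,4,5}: V {4,5,6}->{4}; Z {1,2,3,4,5}->{5}
So after constraint 2: D(Z) = {5}

Answer: {5}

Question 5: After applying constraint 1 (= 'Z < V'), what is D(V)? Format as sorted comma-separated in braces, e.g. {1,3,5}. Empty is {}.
Answer: {4,5,6}

Derivation:
Constraint 1 (Z < V) on D(Z)={1,2,3,4,5,6} D(V)={4,5,6}: Z {1,2,3,4,5,6}->{1,2,3,4,5}
So after constraint 1: D(V) = {4,5,6}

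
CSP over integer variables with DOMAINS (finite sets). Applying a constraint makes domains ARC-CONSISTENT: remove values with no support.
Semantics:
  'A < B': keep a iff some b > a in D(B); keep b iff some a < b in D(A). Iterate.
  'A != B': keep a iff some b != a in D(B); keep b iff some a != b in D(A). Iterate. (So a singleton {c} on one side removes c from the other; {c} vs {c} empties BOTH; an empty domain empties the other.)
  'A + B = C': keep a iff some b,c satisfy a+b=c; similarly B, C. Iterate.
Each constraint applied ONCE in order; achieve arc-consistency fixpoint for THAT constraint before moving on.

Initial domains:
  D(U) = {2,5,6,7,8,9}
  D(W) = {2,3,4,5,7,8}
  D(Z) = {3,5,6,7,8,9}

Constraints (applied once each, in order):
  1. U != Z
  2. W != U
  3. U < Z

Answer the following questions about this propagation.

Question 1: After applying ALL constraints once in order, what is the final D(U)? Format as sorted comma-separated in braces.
Answer: {2,5,6,7,8}

Derivation:
Constraint 1 (U != Z) on D(U)={2,5,6,7,8,9} D(Z)={3,5,6,7,8,9}: no change
Constraint 2 (W != U) on D(W)={2,3,4,5,7,8} D(U)={2,5,6,7,8,9}: no change
Constraint 3 (U < Z) on D(U)={2,5,6,7,8,9} D(Z)={3,5,6,7,8,9}: U {2,5,6,7,8,9}->{2,5,6,7,8}
So after all 3 constraints: D(U) = {2,5,6,7,8}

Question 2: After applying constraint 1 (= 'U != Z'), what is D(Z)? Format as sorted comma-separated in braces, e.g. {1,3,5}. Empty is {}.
Answer: {3,5,6,7,8,9}

Derivation:
Constraint 1 (U != Z) on D(U)={2,5,6,7,8,9} D(Z)={3,5,6,7,8,9}: no change
So after constraint 1: D(Z) = {3,5,6,7,8,9}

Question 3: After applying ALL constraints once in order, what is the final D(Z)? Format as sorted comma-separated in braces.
Answer: {3,5,6,7,8,9}

Derivation:
Constraint 1 (U != Z) on D(U)={2,5,6,7,8,9} D(Z)={3,5,6,7,8,9}: no change
Constraint 2 (W != U) on D(W)={2,3,4,5,7,8} D(U)={2,5,6,7,8,9}: no change
Constraint 3 (U < Z) on D(U)={2,5,6,7,8,9} D(Z)={3,5,6,7,8,9}: U {2,5,6,7,8,9}->{2,5,6,7,8}
So after all 3 constraints: D(Z) = {3,5,6,7,8,9}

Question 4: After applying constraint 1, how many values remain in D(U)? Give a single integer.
Constraint 1 (U != Z) on D(U)={2,5,6,7,8,9} D(Z)={3,5,6,7,8,9}: no change
So after constraint 1: D(U)={2,5,6,7,8,9}, size = 6

Answer: 6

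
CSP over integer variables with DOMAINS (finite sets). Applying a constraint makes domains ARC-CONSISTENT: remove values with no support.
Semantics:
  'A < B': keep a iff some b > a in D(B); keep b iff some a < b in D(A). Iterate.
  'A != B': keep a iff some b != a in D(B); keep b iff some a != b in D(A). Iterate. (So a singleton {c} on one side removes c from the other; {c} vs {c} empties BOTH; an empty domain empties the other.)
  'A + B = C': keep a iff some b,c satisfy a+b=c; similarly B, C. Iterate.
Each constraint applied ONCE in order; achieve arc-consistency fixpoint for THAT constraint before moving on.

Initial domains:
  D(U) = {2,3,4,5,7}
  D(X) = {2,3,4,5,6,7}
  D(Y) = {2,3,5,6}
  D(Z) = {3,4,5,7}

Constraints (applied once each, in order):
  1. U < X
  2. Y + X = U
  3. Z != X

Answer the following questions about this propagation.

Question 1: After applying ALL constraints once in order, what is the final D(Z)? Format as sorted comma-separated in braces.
Answer: {4,5,7}

Derivation:
Constraint 1 (U < X) on D(U)={2,3,4,5,7} D(X)={2,3,4,5,6,7}: U {2,3,4,5,7}->{2,3,4,5}; X {2,3,4,5,6,7}->{3,4,5,6,7}
Constraint 2 (Y + X = U) on D(Y)={2,3,5,6} D(X)={3,4,5,6,7} D(U)={2,3,4,5}: Y {2,3,5,6}->{2}; X {3,4,5,6,7}->{3}; U {2,3,4,5}->{5}
Constraint 3 (Z != X) on D(Z)={3,4,5,7} D(X)={3}: Z {3,4,5,7}->{4,5,7}
So after all 3 constraints: D(Z) = {4,5,7}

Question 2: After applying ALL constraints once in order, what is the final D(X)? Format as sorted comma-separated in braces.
Constraint 1 (U < X) on D(U)={2,3,4,5,7} D(X)={2,3,4,5,6,7}: U {2,3,4,5,7}->{2,3,4,5}; X {2,3,4,5,6,7}->{3,4,5,6,7}
Constraint 2 (Y + X = U) on D(Y)={2,3,5,6} D(X)={3,4,5,6,7} D(U)={2,3,4,5}: Y {2,3,5,6}->{2}; X {3,4,5,6,7}->{3}; U {2,3,4,5}->{5}
Constraint 3 (Z != X) on D(Z)={3,4,5,7} D(X)={3}: Z {3,4,5,7}->{4,5,7}
So after all 3 constraints: D(X) = {3}

Answer: {3}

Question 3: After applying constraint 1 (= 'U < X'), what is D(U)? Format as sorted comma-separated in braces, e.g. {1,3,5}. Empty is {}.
Answer: {2,3,4,5}

Derivation:
Constraint 1 (U < X) on D(U)={2,3,4,5,7} D(X)={2,3,4,5,6,7}: U {2,3,4,5,7}->{2,3,4,5}; X {2,3,4,5,6,7}->{3,4,5,6,7}
So after constraint 1: D(U) = {2,3,4,5}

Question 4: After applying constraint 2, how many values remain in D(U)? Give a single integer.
Constraint 1 (U < X) on D(U)={2,3,4,5,7} D(X)={2,3,4,5,6,7}: U {2,3,4,5,7}->{2,3,4,5}; X {2,3,4,5,6,7}->{3,4,5,6,7}
Constraint 2 (Y + X = U) on D(Y)={2,3,5,6} D(X)={3,4,5,6,7} D(U)={2,3,4,5}: Y {2,3,5,6}->{2}; X {3,4,5,6,7}->{3}; U {2,3,4,5}->{5}
So after constraint 2: D(U)={5}, size = 1

Answer: 1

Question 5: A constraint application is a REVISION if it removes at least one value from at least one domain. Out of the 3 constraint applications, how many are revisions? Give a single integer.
Answer: 3

Derivation:
Constraint 1 (U < X) on D(U)={2,3,4,5,7} D(X)={2,3,4,5,6,7}: U {2,3,4,5,7}->{2,3,4,5}; X {2,3,4,5,6,7}->{3,4,5,6,7} => REVISION
Constraint 2 (Y + X = U) on D(Y)={2,3,5,6} D(X)={3,4,5,6,7} D(U)={2,3,4,5}: Y {2,3,5,6}->{2}; X {3,4,5,6,7}->{3}; U {2,3,4,5}->{5} => REVISION
Constraint 3 (Z != X) on D(Z)={3,4,5,7} D(X)={3}: Z {3,4,5,7}->{4,5,7} => REVISION
Total revisions = 3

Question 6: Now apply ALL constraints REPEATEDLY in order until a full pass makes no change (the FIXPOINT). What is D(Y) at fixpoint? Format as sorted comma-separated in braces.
pass 0 (initial): D(Y)={2,3,5,6}
pass 1: U {2,3,4,5,7}->{5}; X {2,3,4,5,6,7}->{3}; Y {2,3,5,6}->{2}; Z {3,4,5,7}->{4,5,7}
pass 2: U {5}->{}; X {3}->{}; Y {2}->{}; Z {4,5,7}->{}
pass 3: no change
Fixpoint after 3 passes: D(Y) = {}

Answer: {}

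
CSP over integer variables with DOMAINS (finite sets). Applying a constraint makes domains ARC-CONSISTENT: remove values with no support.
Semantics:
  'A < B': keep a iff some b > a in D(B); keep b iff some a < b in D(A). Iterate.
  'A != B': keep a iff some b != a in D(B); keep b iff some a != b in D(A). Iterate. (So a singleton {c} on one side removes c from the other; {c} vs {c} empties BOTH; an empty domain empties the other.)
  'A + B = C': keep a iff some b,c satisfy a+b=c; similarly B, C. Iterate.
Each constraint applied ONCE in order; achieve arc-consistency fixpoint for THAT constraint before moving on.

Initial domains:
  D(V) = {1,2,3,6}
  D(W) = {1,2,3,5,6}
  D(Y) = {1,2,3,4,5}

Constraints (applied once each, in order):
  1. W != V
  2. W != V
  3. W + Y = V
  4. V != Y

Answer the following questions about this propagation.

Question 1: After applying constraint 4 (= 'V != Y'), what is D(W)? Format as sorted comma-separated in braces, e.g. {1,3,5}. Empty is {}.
Constraint 1 (W != V) on D(W)={1,2,3,5,6} D(V)={1,2,3,6}: no change
Constraint 2 (W != V) on D(W)={1,2,3,5,6} D(V)={1,2,3,6}: no change
Constraint 3 (W + Y = V) on D(W)={1,2,3,5,6} D(Y)={1,2,3,4,5} D(V)={1,2,3,6}: W {1,2,3,5,6}->{1,2,3,5}; V {1,2,3,6}->{2,3,6}
Constraint 4 (V != Y) on D(V)={2,3,6} D(Y)={1,2,3,4,5}: no change
So after constraint 4: D(W) = {1,2,3,5}

Answer: {1,2,3,5}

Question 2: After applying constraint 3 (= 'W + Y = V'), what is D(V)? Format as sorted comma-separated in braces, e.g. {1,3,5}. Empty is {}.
Constraint 1 (W != V) on D(W)={1,2,3,5,6} D(V)={1,2,3,6}: no change
Constraint 2 (W != V) on D(W)={1,2,3,5,6} D(V)={1,2,3,6}: no change
Constraint 3 (W + Y = V) on D(W)={1,2,3,5,6} D(Y)={1,2,3,4,5} D(V)={1,2,3,6}: W {1,2,3,5,6}->{1,2,3,5}; V {1,2,3,6}->{2,3,6}
So after constraint 3: D(V) = {2,3,6}

Answer: {2,3,6}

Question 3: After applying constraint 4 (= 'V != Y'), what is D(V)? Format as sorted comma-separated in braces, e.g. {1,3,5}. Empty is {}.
Constraint 1 (W != V) on D(W)={1,2,3,5,6} D(V)={1,2,3,6}: no change
Constraint 2 (W != V) on D(W)={1,2,3,5,6} D(V)={1,2,3,6}: no change
Constraint 3 (W + Y = V) on D(W)={1,2,3,5,6} D(Y)={1,2,3,4,5} D(V)={1,2,3,6}: W {1,2,3,5,6}->{1,2,3,5}; V {1,2,3,6}->{2,3,6}
Constraint 4 (V != Y) on D(V)={2,3,6} D(Y)={1,2,3,4,5}: no change
So after constraint 4: D(V) = {2,3,6}

Answer: {2,3,6}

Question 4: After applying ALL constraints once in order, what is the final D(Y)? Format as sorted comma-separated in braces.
Constraint 1 (W != V) on D(W)={1,2,3,5,6} D(V)={1,2,3,6}: no change
Constraint 2 (W != V) on D(W)={1,2,3,5,6} D(V)={1,2,3,6}: no change
Constraint 3 (W + Y = V) on D(W)={1,2,3,5,6} D(Y)={1,2,3,4,5} D(V)={1,2,3,6}: W {1,2,3,5,6}->{1,2,3,5}; V {1,2,3,6}->{2,3,6}
Constraint 4 (V != Y) on D(V)={2,3,6} D(Y)={1,2,3,4,5}: no change
So after all 4 constraints: D(Y) = {1,2,3,4,5}

Answer: {1,2,3,4,5}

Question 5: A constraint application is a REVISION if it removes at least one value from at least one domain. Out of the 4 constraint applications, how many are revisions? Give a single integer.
Answer: 1

Derivation:
Constraint 1 (W != V) on D(W)={1,2,3,5,6} D(V)={1,2,3,6}: no change => not a revision
Constraint 2 (W != V) on D(W)={1,2,3,5,6} D(V)={1,2,3,6}: no change => not a revision
Constraint 3 (W + Y = V) on D(W)={1,2,3,5,6} D(Y)={1,2,3,4,5} D(V)={1,2,3,6}: W {1,2,3,5,6}->{1,2,3,5}; V {1,2,3,6}->{2,3,6} => REVISION
Constraint 4 (V != Y) on D(V)={2,3,6} D(Y)={1,2,3,4,5}: no change => not a revision
Total revisions = 1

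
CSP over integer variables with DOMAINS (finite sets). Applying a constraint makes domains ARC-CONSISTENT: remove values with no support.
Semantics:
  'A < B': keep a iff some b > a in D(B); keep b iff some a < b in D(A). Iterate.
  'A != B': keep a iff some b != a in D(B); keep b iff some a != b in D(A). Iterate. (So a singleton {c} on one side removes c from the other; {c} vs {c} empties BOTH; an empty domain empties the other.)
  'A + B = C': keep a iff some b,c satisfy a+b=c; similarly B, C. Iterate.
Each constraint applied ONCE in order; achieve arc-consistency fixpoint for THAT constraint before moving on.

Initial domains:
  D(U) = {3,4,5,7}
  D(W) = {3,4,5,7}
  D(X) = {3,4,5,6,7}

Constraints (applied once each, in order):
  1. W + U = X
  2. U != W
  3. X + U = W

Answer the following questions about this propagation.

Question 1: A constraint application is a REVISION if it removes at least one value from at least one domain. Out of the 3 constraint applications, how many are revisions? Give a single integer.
Answer: 2

Derivation:
Constraint 1 (W + U = X) on D(W)={3,4,5,7} D(U)={3,4,5,7} D(X)={3,4,5,6,7}: W {3,4,5,7}->{3,4}; U {3,4,5,7}->{3,4}; X {3,4,5,6,7}->{6,7} => REVISION
Constraint 2 (U != W) on D(U)={3,4} D(W)={3,4}: no change => not a revision
Constraint 3 (X + U = W) on D(X)={6,7} D(U)={3,4} D(W)={3,4}: X {6,7}->{}; U {3,4}->{}; W {3,4}->{} => REVISION
Total revisions = 2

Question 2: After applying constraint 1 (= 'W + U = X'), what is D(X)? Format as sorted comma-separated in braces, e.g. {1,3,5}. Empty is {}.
Constraint 1 (W + U = X) on D(W)={3,4,5,7} D(U)={3,4,5,7} D(X)={3,4,5,6,7}: W {3,4,5,7}->{3,4}; U {3,4,5,7}->{3,4}; X {3,4,5,6,7}->{6,7}
So after constraint 1: D(X) = {6,7}

Answer: {6,7}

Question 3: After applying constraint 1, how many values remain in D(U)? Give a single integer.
Answer: 2

Derivation:
Constraint 1 (W + U = X) on D(W)={3,4,5,7} D(U)={3,4,5,7} D(X)={3,4,5,6,7}: W {3,4,5,7}->{3,4}; U {3,4,5,7}->{3,4}; X {3,4,5,6,7}->{6,7}
So after constraint 1: D(U)={3,4}, size = 2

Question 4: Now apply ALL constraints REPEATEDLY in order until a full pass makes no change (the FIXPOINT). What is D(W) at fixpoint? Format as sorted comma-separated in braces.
pass 0 (initial): D(W)={3,4,5,7}
pass 1: U {3,4,5,7}->{}; W {3,4,5,7}->{}; X {3,4,5,6,7}->{}
pass 2: no change
Fixpoint after 2 passes: D(W) = {}

Answer: {}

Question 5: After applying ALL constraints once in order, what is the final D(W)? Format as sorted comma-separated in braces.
Answer: {}

Derivation:
Constraint 1 (W + U = X) on D(W)={3,4,5,7} D(U)={3,4,5,7} D(X)={3,4,5,6,7}: W {3,4,5,7}->{3,4}; U {3,4,5,7}->{3,4}; X {3,4,5,6,7}->{6,7}
Constraint 2 (U != W) on D(U)={3,4} D(W)={3,4}: no change
Constraint 3 (X + U = W) on D(X)={6,7} D(U)={3,4} D(W)={3,4}: X {6,7}->{}; U {3,4}->{}; W {3,4}->{}
So after all 3 constraints: D(W) = {}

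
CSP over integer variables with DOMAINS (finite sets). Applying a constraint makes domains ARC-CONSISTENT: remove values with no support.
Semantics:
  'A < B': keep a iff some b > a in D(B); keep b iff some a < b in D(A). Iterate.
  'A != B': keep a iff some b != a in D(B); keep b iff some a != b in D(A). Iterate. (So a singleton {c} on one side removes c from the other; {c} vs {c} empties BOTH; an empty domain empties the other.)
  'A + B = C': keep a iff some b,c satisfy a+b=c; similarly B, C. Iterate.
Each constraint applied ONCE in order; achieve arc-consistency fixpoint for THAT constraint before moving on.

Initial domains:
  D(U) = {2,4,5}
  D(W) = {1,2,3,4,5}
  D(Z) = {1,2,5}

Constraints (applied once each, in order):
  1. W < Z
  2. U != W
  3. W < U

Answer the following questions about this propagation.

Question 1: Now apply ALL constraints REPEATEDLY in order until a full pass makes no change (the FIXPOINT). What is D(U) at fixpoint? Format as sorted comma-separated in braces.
Answer: {2,4,5}

Derivation:
pass 0 (initial): D(U)={2,4,5}
pass 1: W {1,2,3,4,5}->{1,2,3,4}; Z {1,2,5}->{2,5}
pass 2: no change
Fixpoint after 2 passes: D(U) = {2,4,5}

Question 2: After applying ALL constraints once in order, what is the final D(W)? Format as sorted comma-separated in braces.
Answer: {1,2,3,4}

Derivation:
Constraint 1 (W < Z) on D(W)={1,2,3,4,5} D(Z)={1,2,5}: W {1,2,3,4,5}->{1,2,3,4}; Z {1,2,5}->{2,5}
Constraint 2 (U != W) on D(U)={2,4,5} D(W)={1,2,3,4}: no change
Constraint 3 (W < U) on D(W)={1,2,3,4} D(U)={2,4,5}: no change
So after all 3 constraints: D(W) = {1,2,3,4}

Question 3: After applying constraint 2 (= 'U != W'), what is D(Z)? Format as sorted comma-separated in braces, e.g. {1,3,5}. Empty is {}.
Constraint 1 (W < Z) on D(W)={1,2,3,4,5} D(Z)={1,2,5}: W {1,2,3,4,5}->{1,2,3,4}; Z {1,2,5}->{2,5}
Constraint 2 (U != W) on D(U)={2,4,5} D(W)={1,2,3,4}: no change
So after constraint 2: D(Z) = {2,5}

Answer: {2,5}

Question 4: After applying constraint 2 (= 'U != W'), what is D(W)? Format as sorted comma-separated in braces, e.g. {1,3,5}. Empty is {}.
Constraint 1 (W < Z) on D(W)={1,2,3,4,5} D(Z)={1,2,5}: W {1,2,3,4,5}->{1,2,3,4}; Z {1,2,5}->{2,5}
Constraint 2 (U != W) on D(U)={2,4,5} D(W)={1,2,3,4}: no change
So after constraint 2: D(W) = {1,2,3,4}

Answer: {1,2,3,4}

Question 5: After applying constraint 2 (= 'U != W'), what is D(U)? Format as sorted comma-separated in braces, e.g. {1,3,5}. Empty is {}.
Constraint 1 (W < Z) on D(W)={1,2,3,4,5} D(Z)={1,2,5}: W {1,2,3,4,5}->{1,2,3,4}; Z {1,2,5}->{2,5}
Constraint 2 (U != W) on D(U)={2,4,5} D(W)={1,2,3,4}: no change
So after constraint 2: D(U) = {2,4,5}

Answer: {2,4,5}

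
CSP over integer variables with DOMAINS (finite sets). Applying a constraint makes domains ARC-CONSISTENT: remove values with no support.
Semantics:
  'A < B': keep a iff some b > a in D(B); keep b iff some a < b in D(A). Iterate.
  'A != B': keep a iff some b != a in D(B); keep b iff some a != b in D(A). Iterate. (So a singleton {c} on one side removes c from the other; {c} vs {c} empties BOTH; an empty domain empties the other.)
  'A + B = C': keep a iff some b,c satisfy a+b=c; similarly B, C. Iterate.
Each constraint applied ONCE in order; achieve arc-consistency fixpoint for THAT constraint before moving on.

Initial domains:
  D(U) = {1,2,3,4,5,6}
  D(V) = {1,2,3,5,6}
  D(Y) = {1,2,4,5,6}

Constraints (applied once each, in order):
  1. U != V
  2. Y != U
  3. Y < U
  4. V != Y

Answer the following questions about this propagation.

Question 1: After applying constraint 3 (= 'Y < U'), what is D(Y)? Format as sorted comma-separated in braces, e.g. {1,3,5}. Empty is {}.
Answer: {1,2,4,5}

Derivation:
Constraint 1 (U != V) on D(U)={1,2,3,4,5,6} D(V)={1,2,3,5,6}: no change
Constraint 2 (Y != U) on D(Y)={1,2,4,5,6} D(U)={1,2,3,4,5,6}: no change
Constraint 3 (Y < U) on D(Y)={1,2,4,5,6} D(U)={1,2,3,4,5,6}: Y {1,2,4,5,6}->{1,2,4,5}; U {1,2,3,4,5,6}->{2,3,4,5,6}
So after constraint 3: D(Y) = {1,2,4,5}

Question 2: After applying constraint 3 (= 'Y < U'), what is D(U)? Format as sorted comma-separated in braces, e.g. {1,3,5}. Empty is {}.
Answer: {2,3,4,5,6}

Derivation:
Constraint 1 (U != V) on D(U)={1,2,3,4,5,6} D(V)={1,2,3,5,6}: no change
Constraint 2 (Y != U) on D(Y)={1,2,4,5,6} D(U)={1,2,3,4,5,6}: no change
Constraint 3 (Y < U) on D(Y)={1,2,4,5,6} D(U)={1,2,3,4,5,6}: Y {1,2,4,5,6}->{1,2,4,5}; U {1,2,3,4,5,6}->{2,3,4,5,6}
So after constraint 3: D(U) = {2,3,4,5,6}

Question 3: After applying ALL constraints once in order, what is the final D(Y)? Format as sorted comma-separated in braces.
Answer: {1,2,4,5}

Derivation:
Constraint 1 (U != V) on D(U)={1,2,3,4,5,6} D(V)={1,2,3,5,6}: no change
Constraint 2 (Y != U) on D(Y)={1,2,4,5,6} D(U)={1,2,3,4,5,6}: no change
Constraint 3 (Y < U) on D(Y)={1,2,4,5,6} D(U)={1,2,3,4,5,6}: Y {1,2,4,5,6}->{1,2,4,5}; U {1,2,3,4,5,6}->{2,3,4,5,6}
Constraint 4 (V != Y) on D(V)={1,2,3,5,6} D(Y)={1,2,4,5}: no change
So after all 4 constraints: D(Y) = {1,2,4,5}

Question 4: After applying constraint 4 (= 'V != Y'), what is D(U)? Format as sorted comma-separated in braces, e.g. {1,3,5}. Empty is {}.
Answer: {2,3,4,5,6}

Derivation:
Constraint 1 (U != V) on D(U)={1,2,3,4,5,6} D(V)={1,2,3,5,6}: no change
Constraint 2 (Y != U) on D(Y)={1,2,4,5,6} D(U)={1,2,3,4,5,6}: no change
Constraint 3 (Y < U) on D(Y)={1,2,4,5,6} D(U)={1,2,3,4,5,6}: Y {1,2,4,5,6}->{1,2,4,5}; U {1,2,3,4,5,6}->{2,3,4,5,6}
Constraint 4 (V != Y) on D(V)={1,2,3,5,6} D(Y)={1,2,4,5}: no change
So after constraint 4: D(U) = {2,3,4,5,6}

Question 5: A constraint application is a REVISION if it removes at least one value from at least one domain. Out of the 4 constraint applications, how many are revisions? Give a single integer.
Constraint 1 (U != V) on D(U)={1,2,3,4,5,6} D(V)={1,2,3,5,6}: no change => not a revision
Constraint 2 (Y != U) on D(Y)={1,2,4,5,6} D(U)={1,2,3,4,5,6}: no change => not a revision
Constraint 3 (Y < U) on D(Y)={1,2,4,5,6} D(U)={1,2,3,4,5,6}: Y {1,2,4,5,6}->{1,2,4,5}; U {1,2,3,4,5,6}->{2,3,4,5,6} => REVISION
Constraint 4 (V != Y) on D(V)={1,2,3,5,6} D(Y)={1,2,4,5}: no change => not a revision
Total revisions = 1

Answer: 1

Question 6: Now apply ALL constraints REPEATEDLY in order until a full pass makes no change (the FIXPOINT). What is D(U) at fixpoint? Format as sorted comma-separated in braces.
Answer: {2,3,4,5,6}

Derivation:
pass 0 (initial): D(U)={1,2,3,4,5,6}
pass 1: U {1,2,3,4,5,6}->{2,3,4,5,6}; Y {1,2,4,5,6}->{1,2,4,5}
pass 2: no change
Fixpoint after 2 passes: D(U) = {2,3,4,5,6}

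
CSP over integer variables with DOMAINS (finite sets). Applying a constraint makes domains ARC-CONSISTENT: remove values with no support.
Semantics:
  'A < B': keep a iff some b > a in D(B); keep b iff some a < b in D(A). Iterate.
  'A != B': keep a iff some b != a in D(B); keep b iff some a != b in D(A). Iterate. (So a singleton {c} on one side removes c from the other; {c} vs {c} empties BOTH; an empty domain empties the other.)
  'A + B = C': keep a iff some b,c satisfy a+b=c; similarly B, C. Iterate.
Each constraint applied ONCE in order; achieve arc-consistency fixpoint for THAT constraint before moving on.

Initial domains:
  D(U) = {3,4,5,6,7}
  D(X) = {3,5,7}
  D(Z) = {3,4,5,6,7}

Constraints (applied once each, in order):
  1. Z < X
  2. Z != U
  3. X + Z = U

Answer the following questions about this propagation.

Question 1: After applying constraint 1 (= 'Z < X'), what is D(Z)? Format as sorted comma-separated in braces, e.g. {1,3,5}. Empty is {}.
Constraint 1 (Z < X) on D(Z)={3,4,5,6,7} D(X)={3,5,7}: Z {3,4,5,6,7}->{3,4,5,6}; X {3,5,7}->{5,7}
So after constraint 1: D(Z) = {3,4,5,6}

Answer: {3,4,5,6}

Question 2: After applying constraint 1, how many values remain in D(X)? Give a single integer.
Constraint 1 (Z < X) on D(Z)={3,4,5,6,7} D(X)={3,5,7}: Z {3,4,5,6,7}->{3,4,5,6}; X {3,5,7}->{5,7}
So after constraint 1: D(X)={5,7}, size = 2

Answer: 2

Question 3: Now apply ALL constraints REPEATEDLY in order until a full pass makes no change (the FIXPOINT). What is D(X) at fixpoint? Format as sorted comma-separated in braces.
pass 0 (initial): D(X)={3,5,7}
pass 1: U {3,4,5,6,7}->{}; X {3,5,7}->{}; Z {3,4,5,6,7}->{}
pass 2: no change
Fixpoint after 2 passes: D(X) = {}

Answer: {}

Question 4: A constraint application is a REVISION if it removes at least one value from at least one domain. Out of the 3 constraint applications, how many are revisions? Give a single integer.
Constraint 1 (Z < X) on D(Z)={3,4,5,6,7} D(X)={3,5,7}: Z {3,4,5,6,7}->{3,4,5,6}; X {3,5,7}->{5,7} => REVISION
Constraint 2 (Z != U) on D(Z)={3,4,5,6} D(U)={3,4,5,6,7}: no change => not a revision
Constraint 3 (X + Z = U) on D(X)={5,7} D(Z)={3,4,5,6} D(U)={3,4,5,6,7}: X {5,7}->{}; Z {3,4,5,6}->{}; U {3,4,5,6,7}->{} => REVISION
Total revisions = 2

Answer: 2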